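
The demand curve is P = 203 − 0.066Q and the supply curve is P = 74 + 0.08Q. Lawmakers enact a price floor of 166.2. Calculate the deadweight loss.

Competitive equilibrium: 203 − 0.066Q = 74 + 0.08Q → Q* = 883.56164, P* = 144.68493.
At the floor P = 166.2, quantity demanded = (203 − 166.2)/0.066 = 557.57576.
Sellers' marginal cost at Q' = 557.57576: 74 + 0.08·557.57576 = 118.60606.
ΔQ = 883.56164 − 557.57576 = 325.98588; wedge = 166.2 − 118.60606 = 47.59394.
Welfare loss = ½ × 325.98588 × 47.59394 = 7757.48.

7757.48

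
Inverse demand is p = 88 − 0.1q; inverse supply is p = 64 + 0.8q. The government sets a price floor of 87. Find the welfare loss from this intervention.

125

Competitive equilibrium: 88 − 0.1q = 64 + 0.8q → q* = 26.6667, p* = 85.3333.
At the floor p = 87, quantity demanded = (88 − 87)/0.1 = 10.
Sellers' marginal cost at q' = 10: 64 + 0.8·10 = 72.
Δq = 26.6667 − 10 = 16.6667; wedge = 87 − 72 = 15.
Deadweight loss = ½ × 16.6667 × 15 = 125.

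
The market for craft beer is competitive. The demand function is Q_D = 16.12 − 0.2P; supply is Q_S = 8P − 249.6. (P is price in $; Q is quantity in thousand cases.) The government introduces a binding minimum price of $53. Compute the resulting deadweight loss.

$43.48 thousand

In inverse form: demand P = 80.6 − 5Q, supply P = 31.2 + 0.125Q.
Competitive equilibrium: 80.6 − 5Q = 31.2 + 0.125Q → Q* = 9.639, P* = 32.4049.
At the floor P = 53, quantity demanded = (80.6 − 53)/5 = 5.52.
Sellers' marginal cost at Q' = 5.52: 31.2 + 0.125·5.52 = 31.89.
ΔQ = 9.639 − 5.52 = 4.119; wedge = 53 − 31.89 = 21.11.
The triangle = ½ × 4.119 × 21.11 = $43.48 thousand.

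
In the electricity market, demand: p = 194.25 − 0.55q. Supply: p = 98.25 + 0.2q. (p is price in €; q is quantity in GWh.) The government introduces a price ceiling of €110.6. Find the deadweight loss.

Competitive equilibrium: 194.25 − 0.55q = 98.25 + 0.2q → q* = 128, p* = 123.85.
At the ceiling p = 110.6, quantity supplied = (110.6 − 98.25)/0.2 = 61.75.
Willingness to pay at q' = 61.75: 194.25 − 0.55·61.75 = 160.2875.
Δq = 128 − 61.75 = 66.25; wedge = 160.2875 − 110.6 = 49.6875.
DWL = ½ × 66.25 × 49.6875 = €1645.90.

€1645.90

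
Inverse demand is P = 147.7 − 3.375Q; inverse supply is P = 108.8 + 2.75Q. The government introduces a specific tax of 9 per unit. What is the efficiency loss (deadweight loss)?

Competitive equilibrium: 147.7 − 3.375Q = 108.8 + 2.75Q → Q* = 6.351, P* = 126.2653.
With the tax, the buyer price exceeds the seller price by 9: (147.7 − 3.375Q) − (108.8 + 2.75Q) = 9 → Q' = 4.8816.
ΔQ = 6.351 − 4.8816 = 1.4694; the wedge equals the tax, 9.
Deadweight loss = ½ × 1.4694 × 9 = 6.61.

6.61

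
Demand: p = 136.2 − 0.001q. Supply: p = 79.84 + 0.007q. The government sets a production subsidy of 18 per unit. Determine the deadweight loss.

Competitive equilibrium: 136.2 − 0.001q = 79.84 + 0.007q → q* = 7045, p* = 129.155.
The subsidy lowers effective supply by 18: p = 61.84 + 0.007q.
New quantity: 136.2 − 0.001q = 61.84 + 0.007q → q' = 9295.
Overproduction Δq = 9295 − 7045 = 2250; wedge = subsidy = 18.
DWL = ½ × 2250 × 18 = 20250.

20250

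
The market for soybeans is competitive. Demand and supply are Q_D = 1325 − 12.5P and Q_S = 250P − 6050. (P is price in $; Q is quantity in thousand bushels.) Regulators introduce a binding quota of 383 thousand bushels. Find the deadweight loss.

In inverse form: demand P = 106 − 0.08Q, supply P = 24.2 + 0.004Q.
Competitive equilibrium: 106 − 0.08Q = 24.2 + 0.004Q → Q* = 973.8095, P* = 28.0952.
At Q = 383: demand price = 106 − 0.08·383 = 75.36; supply price = 24.2 + 0.004·383 = 25.732.
ΔQ = 973.8095 − 383 = 590.8095; wedge = 75.36 − 25.732 = 49.628.
DWL = ½ × 590.8095 × 49.628 = $14660.35 thousand.

$14660.35 thousand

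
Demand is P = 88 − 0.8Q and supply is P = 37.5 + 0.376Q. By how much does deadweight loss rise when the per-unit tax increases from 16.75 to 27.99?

213.81

Competitive equilibrium: 88 − 0.8Q = 37.5 + 0.376Q → Q* = 42.9422, P* = 53.6463.
For a per-unit tax t: ΔQ = t/1.176, so DWL = ½·t·(t/1.176) = t²/2.352.
At t = 16.75: DWL = 119.287. At t = 27.99: DWL = 333.095.
Increase = 333.095 − 119.287 = 213.81.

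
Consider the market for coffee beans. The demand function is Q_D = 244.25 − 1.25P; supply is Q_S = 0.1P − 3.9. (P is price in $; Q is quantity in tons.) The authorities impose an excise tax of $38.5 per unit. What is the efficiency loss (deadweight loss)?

In inverse form: demand P = 195.4 − 0.8Q, supply P = 39 + 10Q.
Competitive equilibrium: 195.4 − 0.8Q = 39 + 10Q → Q* = 14.4815, P* = 183.8148.
With the tax, the buyer price exceeds the seller price by 38.5: (195.4 − 0.8Q) − (39 + 10Q) = 38.5 → Q' = 10.9167.
ΔQ = 14.4815 − 10.9167 = 3.5648; the wedge equals the tax, 38.5.
Welfare loss = ½ × 3.5648 × 38.5 = $68.62.

$68.62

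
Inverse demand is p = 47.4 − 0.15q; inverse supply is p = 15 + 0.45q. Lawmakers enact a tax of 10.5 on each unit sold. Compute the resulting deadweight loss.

91.875

Competitive equilibrium: 47.4 − 0.15q = 15 + 0.45q → q* = 54, p* = 39.3.
With the tax, the buyer price exceeds the seller price by 10.5: (47.4 − 0.15q) − (15 + 0.45q) = 10.5 → q' = 36.5.
Δq = 54 − 36.5 = 17.5; the wedge equals the tax, 10.5.
Welfare loss = ½ × 17.5 × 10.5 = 91.875.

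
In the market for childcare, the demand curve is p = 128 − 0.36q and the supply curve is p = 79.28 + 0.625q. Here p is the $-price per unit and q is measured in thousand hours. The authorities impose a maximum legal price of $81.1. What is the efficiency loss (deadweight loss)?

Competitive equilibrium: 128 − 0.36q = 79.28 + 0.625q → q* = 49.4619, p* = 110.1937.
At the ceiling p = 81.1, quantity supplied = (81.1 − 79.28)/0.625 = 2.912.
Willingness to pay at q' = 2.912: 128 − 0.36·2.912 = 126.9517.
Δq = 49.4619 − 2.912 = 46.5499; wedge = 126.9517 − 81.1 = 45.8517.
Welfare loss = ½ × 46.5499 × 45.8517 = $1067.20 thousand.

$1067.20 thousand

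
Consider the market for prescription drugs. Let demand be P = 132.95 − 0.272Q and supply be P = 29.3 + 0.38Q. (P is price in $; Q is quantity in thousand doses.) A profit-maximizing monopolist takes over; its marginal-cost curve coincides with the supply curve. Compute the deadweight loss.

Competitive equilibrium: 132.95 − 0.272Q = 29.3 + 0.38Q → Q* = 158.9724, P* = 89.7095.
Marginal revenue: MR = 132.95 − 0.544Q. Set MR = MC: 132.95 − 0.544Q = 29.3 + 0.38Q → Q_m = 112.1753.
Price P_m = 132.95 − 0.272·112.1753 = 102.4383; MC(Q_m) = 29.3 + 0.38·112.1753 = 71.9266.
Competitive Q* = 158.9724, so ΔQ = 46.7971; wedge = 102.4383 − 71.9266 = 30.5117.
DWL = ½ × 46.7971 × 30.5117 = $713.93 thousand.

$713.93 thousand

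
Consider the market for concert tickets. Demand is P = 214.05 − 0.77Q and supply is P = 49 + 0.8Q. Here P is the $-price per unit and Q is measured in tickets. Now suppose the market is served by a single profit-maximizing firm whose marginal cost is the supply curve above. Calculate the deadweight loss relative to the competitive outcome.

$939.40

Competitive equilibrium: 214.05 − 0.77Q = 49 + 0.8Q → Q* = 105.1274, P* = 133.1019.
Marginal revenue: MR = 214.05 − 1.54Q. Set MR = MC: 214.05 − 1.54Q = 49 + 0.8Q → Q_m = 70.5342.
Price P_m = 214.05 − 0.77·70.5342 = 159.7387; MC(Q_m) = 49 + 0.8·70.5342 = 105.4274.
Competitive Q* = 105.1274, so ΔQ = 34.5932; wedge = 159.7387 − 105.4274 = 54.3113.
DWL = ½ × 34.5932 × 54.3113 = $939.40.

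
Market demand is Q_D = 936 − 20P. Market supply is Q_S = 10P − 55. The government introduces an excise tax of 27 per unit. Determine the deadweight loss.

2430

In inverse form: demand P = 46.8 − 0.05Q, supply P = 5.5 + 0.1Q.
Competitive equilibrium: 46.8 − 0.05Q = 5.5 + 0.1Q → Q* = 275.3333, P* = 33.0333.
With the tax, the buyer price exceeds the seller price by 27: (46.8 − 0.05Q) − (5.5 + 0.1Q) = 27 → Q' = 95.3333.
ΔQ = 275.3333 − 95.3333 = 180; the wedge equals the tax, 27.
Welfare loss = ½ × 180 × 27 = 2430.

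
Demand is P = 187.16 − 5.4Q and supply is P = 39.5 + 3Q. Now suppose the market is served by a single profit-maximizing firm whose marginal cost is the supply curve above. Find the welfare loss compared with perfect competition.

198.72

Competitive equilibrium: 187.16 − 5.4Q = 39.5 + 3Q → Q* = 17.5786, P* = 92.2357.
Marginal revenue: MR = 187.16 − 10.8Q. Set MR = MC: 187.16 − 10.8Q = 39.5 + 3Q → Q_m = 10.7.
Price P_m = 187.16 − 5.4·10.7 = 129.38; MC(Q_m) = 39.5 + 3·10.7 = 71.6.
Competitive Q* = 17.5786, so ΔQ = 6.8786; wedge = 129.38 − 71.6 = 57.78.
DWL = ½ × 6.8786 × 57.78 = 198.72.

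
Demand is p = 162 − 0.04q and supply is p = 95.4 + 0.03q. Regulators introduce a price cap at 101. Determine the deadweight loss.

20470.13

Competitive equilibrium: 162 − 0.04q = 95.4 + 0.03q → q* = 951.42857, p* = 123.94286.
At the ceiling p = 101, quantity supplied = (101 − 95.4)/0.03 = 186.66667.
Willingness to pay at q' = 186.66667: 162 − 0.04·186.66667 = 154.53333.
Δq = 951.42857 − 186.66667 = 764.7619; wedge = 154.53333 − 101 = 53.53333.
DWL = ½ × 764.7619 × 53.53333 = 20470.13.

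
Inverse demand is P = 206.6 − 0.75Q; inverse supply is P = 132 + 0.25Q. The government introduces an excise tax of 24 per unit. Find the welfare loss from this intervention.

Competitive equilibrium: 206.6 − 0.75Q = 132 + 0.25Q → Q* = 74.6, P* = 150.65.
With the tax, the buyer price exceeds the seller price by 24: (206.6 − 0.75Q) − (132 + 0.25Q) = 24 → Q' = 50.6.
ΔQ = 74.6 − 50.6 = 24; the wedge equals the tax, 24.
The triangle = ½ × 24 × 24 = 288.

288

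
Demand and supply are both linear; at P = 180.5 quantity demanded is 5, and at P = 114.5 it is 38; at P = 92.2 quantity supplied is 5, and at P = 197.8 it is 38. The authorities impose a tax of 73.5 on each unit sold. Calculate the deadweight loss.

519.45

Demand slope = (114.5 − 180.5)/(38 − 5) = −2, so P = 190.5 − 2Q.
Supply slope = (197.8 − 92.2)/(38 − 5) = 3.2, so P = 76.2 + 3.2Q.
Competitive equilibrium: 190.5 − 2Q = 76.2 + 3.2Q → Q* = 21.9808, P* = 146.5385.
With the tax, the buyer price exceeds the seller price by 73.5: (190.5 − 2Q) − (76.2 + 3.2Q) = 73.5 → Q' = 7.8462.
ΔQ = 21.9808 − 7.8462 = 14.1346; the wedge equals the tax, 73.5.
The triangle = ½ × 14.1346 × 73.5 = 519.45.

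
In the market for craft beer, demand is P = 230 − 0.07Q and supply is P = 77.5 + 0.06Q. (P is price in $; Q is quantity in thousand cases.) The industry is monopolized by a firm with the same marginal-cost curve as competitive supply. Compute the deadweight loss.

Competitive equilibrium: 230 − 0.07Q = 77.5 + 0.06Q → Q* = 1173.0769, P* = 147.8846.
Marginal revenue: MR = 230 − 0.14Q. Set MR = MC: 230 − 0.14Q = 77.5 + 0.06Q → Q_m = 762.5.
Price P_m = 230 − 0.07·762.5 = 176.625; MC(Q_m) = 77.5 + 0.06·762.5 = 123.25.
Competitive Q* = 1173.0769, so ΔQ = 410.5769; wedge = 176.625 − 123.25 = 53.375.
DWL = ½ × 410.5769 × 53.375 = $10957.27 thousand.

$10957.27 thousand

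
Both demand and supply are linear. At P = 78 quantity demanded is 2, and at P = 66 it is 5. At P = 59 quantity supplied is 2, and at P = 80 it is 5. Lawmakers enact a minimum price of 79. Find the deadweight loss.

21.50

Demand slope = (66 − 78)/(5 − 2) = −4, so P = 86 − 4Q.
Supply slope = (80 − 59)/(5 − 2) = 7, so P = 45 + 7Q.
Competitive equilibrium: 86 − 4Q = 45 + 7Q → Q* = 3.7273, P* = 71.0909.
At the floor P = 79, quantity demanded = (86 − 79)/4 = 1.75.
Sellers' marginal cost at Q' = 1.75: 45 + 7·1.75 = 57.25.
ΔQ = 3.7273 − 1.75 = 1.9773; wedge = 79 − 57.25 = 21.75.
DWL = ½ × 1.9773 × 21.75 = 21.50.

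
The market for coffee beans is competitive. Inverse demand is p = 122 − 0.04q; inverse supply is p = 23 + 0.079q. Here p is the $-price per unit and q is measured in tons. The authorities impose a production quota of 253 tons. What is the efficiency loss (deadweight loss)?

$19942.21

Competitive equilibrium: 122 − 0.04q = 23 + 0.079q → q* = 831.9328, p* = 88.7227.
At q = 253: demand price = 122 − 0.04·253 = 111.88; supply price = 23 + 0.079·253 = 42.987.
Δq = 831.9328 − 253 = 578.9328; wedge = 111.88 − 42.987 = 68.893.
Deadweight loss = ½ × 578.9328 × 68.893 = $19942.21.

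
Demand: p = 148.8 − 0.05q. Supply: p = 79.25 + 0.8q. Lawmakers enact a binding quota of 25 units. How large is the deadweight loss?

1372.29

Competitive equilibrium: 148.8 − 0.05q = 79.25 + 0.8q → q* = 81.8235, p* = 144.7088.
At q = 25: demand price = 148.8 − 0.05·25 = 147.55; supply price = 79.25 + 0.8·25 = 99.25.
Δq = 81.8235 − 25 = 56.8235; wedge = 147.55 − 99.25 = 48.3.
DWL = ½ × 56.8235 × 48.3 = 1372.29.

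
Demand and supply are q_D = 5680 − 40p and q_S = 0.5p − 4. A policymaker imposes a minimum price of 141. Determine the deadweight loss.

In inverse form: demand p = 142 − 0.025q, supply p = 8 + 2q.
Competitive equilibrium: 142 − 0.025q = 8 + 2q → q* = 66.1728, p* = 140.3457.
At the floor p = 141, quantity demanded = (142 − 141)/0.025 = 40.
Sellers' marginal cost at q' = 40: 8 + 2·40 = 88.
Δq = 66.1728 − 40 = 26.1728; wedge = 141 − 88 = 53.
Deadweight loss = ½ × 26.1728 × 53 = 693.58.

693.58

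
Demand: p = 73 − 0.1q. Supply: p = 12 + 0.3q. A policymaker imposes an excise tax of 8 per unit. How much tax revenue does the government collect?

1060

Competitive equilibrium: 73 − 0.1q = 12 + 0.3q → q* = 152.5, p* = 57.75.
With the tax, the buyer price exceeds the seller price by 8: (73 − 0.1q) − (12 + 0.3q) = 8 → q' = 132.5.
Tax revenue = 8 × 132.5 = 1060.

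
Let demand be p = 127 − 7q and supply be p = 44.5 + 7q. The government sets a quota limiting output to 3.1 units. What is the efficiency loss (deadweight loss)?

Competitive equilibrium: 127 − 7q = 44.5 + 7q → q* = 5.8929, p* = 85.75.
At q = 3.1: demand price = 127 − 7·3.1 = 105.3; supply price = 44.5 + 7·3.1 = 66.2.
Δq = 5.8929 − 3.1 = 2.7929; wedge = 105.3 − 66.2 = 39.1.
DWL = ½ × 2.7929 × 39.1 = 54.60.

54.60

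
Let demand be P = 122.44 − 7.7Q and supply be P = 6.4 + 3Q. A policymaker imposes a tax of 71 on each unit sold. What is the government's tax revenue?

298.86

Competitive equilibrium: 122.44 − 7.7Q = 6.4 + 3Q → Q* = 10.8449, P* = 38.9346.
With the tax, the buyer price exceeds the seller price by 71: (122.44 − 7.7Q) − (6.4 + 3Q) = 71 → Q' = 4.2093.
Tax revenue = 71 × 4.2093 = 298.86.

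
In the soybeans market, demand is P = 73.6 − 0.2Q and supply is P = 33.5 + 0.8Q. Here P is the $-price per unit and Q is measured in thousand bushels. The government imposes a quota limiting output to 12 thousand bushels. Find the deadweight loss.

Competitive equilibrium: 73.6 − 0.2Q = 33.5 + 0.8Q → Q* = 40.1, P* = 65.58.
At Q = 12: demand price = 73.6 − 0.2·12 = 71.2; supply price = 33.5 + 0.8·12 = 43.1.
ΔQ = 40.1 − 12 = 28.1; wedge = 71.2 − 43.1 = 28.1.
Deadweight loss = ½ × 28.1 × 28.1 = $394.805 thousand.

$394.805 thousand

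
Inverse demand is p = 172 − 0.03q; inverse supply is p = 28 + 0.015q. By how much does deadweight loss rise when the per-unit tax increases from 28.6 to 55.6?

Competitive equilibrium: 172 − 0.03q = 28 + 0.015q → q* = 3200, p* = 76.
For a per-unit tax t: Δq = t/0.045, so DWL = ½·t·(t/0.045) = t²/0.09.
At t = 28.6: DWL = 9088.444. At t = 55.6: DWL = 34348.444.
Increase = 34348.444 − 9088.444 = 25260.

25260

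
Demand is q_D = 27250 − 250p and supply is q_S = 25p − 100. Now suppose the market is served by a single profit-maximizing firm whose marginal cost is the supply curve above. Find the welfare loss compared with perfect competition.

870.03

In inverse form: demand p = 109 − 0.004q, supply p = 4 + 0.04q.
Competitive equilibrium: 109 − 0.004q = 4 + 0.04q → q* = 2386.3636, p* = 99.4545.
Marginal revenue: MR = 109 − 0.008q. Set MR = MC: 109 − 0.008q = 4 + 0.04q → q_m = 2187.5.
Price p_m = 109 − 0.004·2187.5 = 100.25; MC(q_m) = 4 + 0.04·2187.5 = 91.5.
Competitive q* = 2386.3636, so Δq = 198.8636; wedge = 100.25 − 91.5 = 8.75.
DWL = ½ × 198.8636 × 8.75 = 870.03.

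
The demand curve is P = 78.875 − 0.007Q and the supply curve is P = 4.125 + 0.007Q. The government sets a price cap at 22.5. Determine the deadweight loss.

Competitive equilibrium: 78.875 − 0.007Q = 4.125 + 0.007Q → Q* = 5339.2857, P* = 41.5.
At the ceiling P = 22.5, quantity supplied = (22.5 − 4.125)/0.007 = 2625.
Willingness to pay at Q' = 2625: 78.875 − 0.007·2625 = 60.5.
ΔQ = 5339.2857 − 2625 = 2714.2857; wedge = 60.5 − 22.5 = 38.
DWL = ½ × 2714.2857 × 38 = 51571.43.

51571.43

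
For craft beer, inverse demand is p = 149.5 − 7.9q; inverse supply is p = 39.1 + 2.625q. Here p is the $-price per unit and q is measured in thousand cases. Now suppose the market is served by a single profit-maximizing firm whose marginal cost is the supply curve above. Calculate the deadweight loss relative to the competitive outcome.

$106.44 thousand

Competitive equilibrium: 149.5 − 7.9q = 39.1 + 2.625q → q* = 10.4893, p* = 66.6344.
Marginal revenue: MR = 149.5 − 15.8q. Set MR = MC: 149.5 − 15.8q = 39.1 + 2.625q → q_m = 5.9919.
Price p_m = 149.5 − 7.9·5.9919 = 102.164; MC(q_m) = 39.1 + 2.625·5.9919 = 54.8287.
Competitive q* = 10.4893, so Δq = 4.4974; wedge = 102.164 − 54.8287 = 47.3353.
Deadweight loss = ½ × 4.4974 × 47.3353 = $106.44 thousand.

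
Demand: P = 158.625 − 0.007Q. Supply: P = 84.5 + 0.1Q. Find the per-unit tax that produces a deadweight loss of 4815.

32.1

Competitive equilibrium: 158.625 − 0.007Q = 84.5 + 0.1Q → Q* = 692.757, P* = 153.7757.
A tax t gives ΔQ = t/0.107 and wedge t, so DWL = t²/0.214.
t²/0.214 = 4815 → t² = 1030.41 → t = 32.1.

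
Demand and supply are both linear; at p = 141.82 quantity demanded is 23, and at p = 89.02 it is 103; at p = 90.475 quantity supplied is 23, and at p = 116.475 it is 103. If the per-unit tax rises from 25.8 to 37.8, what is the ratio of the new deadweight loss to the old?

Demand slope = (89.02 − 141.82)/(103 − 23) = −0.66, so p = 157 − 0.66q.
Supply slope = (116.475 − 90.475)/(103 − 23) = 0.325, so p = 83 + 0.325q.
Competitive equilibrium: 157 − 0.66q = 83 + 0.325q → q* = 75.1269, p* = 107.4162.
For a per-unit tax t: Δq = t/0.985, so DWL = ½·t·(t/0.985) = t²/1.97.
At t = 25.8: DWL = 337.888. At t = 37.8: DWL = 725.299.
Ratio = (37.8/25.8)² = 2.147.

2.147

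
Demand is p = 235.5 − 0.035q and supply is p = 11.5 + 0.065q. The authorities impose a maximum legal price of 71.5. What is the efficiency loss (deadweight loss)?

86714.32

Competitive equilibrium: 235.5 − 0.035q = 11.5 + 0.065q → q* = 2240, p* = 157.1.
At the ceiling p = 71.5, quantity supplied = (71.5 − 11.5)/0.065 = 923.0769.
Willingness to pay at q' = 923.0769: 235.5 − 0.035·923.0769 = 203.1923.
Δq = 2240 − 923.0769 = 1316.9231; wedge = 203.1923 − 71.5 = 131.6923.
The triangle = ½ × 1316.9231 × 131.6923 = 86714.32.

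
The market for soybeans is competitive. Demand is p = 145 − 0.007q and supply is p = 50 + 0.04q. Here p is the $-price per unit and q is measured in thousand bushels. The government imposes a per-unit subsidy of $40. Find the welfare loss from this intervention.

Competitive equilibrium: 145 − 0.007q = 50 + 0.04q → q* = 2021.2766, p* = 130.8511.
The subsidy lowers effective supply by 40: p = 10 + 0.04q.
New quantity: 145 − 0.007q = 10 + 0.04q → q' = 2872.3404.
Overproduction Δq = 2872.3404 − 2021.2766 = 851.0638; wedge = subsidy = 40.
Welfare loss = ½ × 851.0638 × 40 = $17021.28 thousand.

$17021.28 thousand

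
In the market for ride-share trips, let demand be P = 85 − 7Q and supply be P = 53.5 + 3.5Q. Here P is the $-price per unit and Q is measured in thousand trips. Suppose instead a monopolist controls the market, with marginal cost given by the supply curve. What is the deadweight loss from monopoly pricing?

$7.56 thousand

Competitive equilibrium: 85 − 7Q = 53.5 + 3.5Q → Q* = 3, P* = 64.
Marginal revenue: MR = 85 − 14Q. Set MR = MC: 85 − 14Q = 53.5 + 3.5Q → Q_m = 1.8.
Price P_m = 85 − 7·1.8 = 72.4; MC(Q_m) = 53.5 + 3.5·1.8 = 59.8.
Competitive Q* = 3, so ΔQ = 1.2; wedge = 72.4 − 59.8 = 12.6.
Welfare loss = ½ × 1.2 × 12.6 = $7.56 thousand.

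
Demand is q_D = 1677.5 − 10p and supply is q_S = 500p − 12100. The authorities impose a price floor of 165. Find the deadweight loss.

97103.70

In inverse form: demand p = 167.75 − 0.1q, supply p = 24.2 + 0.002q.
Competitive equilibrium: 167.75 − 0.1q = 24.2 + 0.002q → q* = 1407.3529, p* = 27.0147.
At the floor p = 165, quantity demanded = (167.75 − 165)/0.1 = 27.5.
Sellers' marginal cost at q' = 27.5: 24.2 + 0.002·27.5 = 24.255.
Δq = 1407.3529 − 27.5 = 1379.8529; wedge = 165 − 24.255 = 140.745.
Welfare loss = ½ × 1379.8529 × 140.745 = 97103.70.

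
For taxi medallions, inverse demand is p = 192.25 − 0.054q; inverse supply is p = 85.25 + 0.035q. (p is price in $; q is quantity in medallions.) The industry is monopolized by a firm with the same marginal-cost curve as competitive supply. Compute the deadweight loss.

Competitive equilibrium: 192.25 − 0.054q = 85.25 + 0.035q → q* = 1202.2472, p* = 127.3287.
Marginal revenue: MR = 192.25 − 0.108q. Set MR = MC: 192.25 − 0.108q = 85.25 + 0.035q → q_m = 748.2517.
Price p_m = 192.25 − 0.054·748.2517 = 151.8444; MC(q_m) = 85.25 + 0.035·748.2517 = 111.4388.
Competitive q* = 1202.2472, so Δq = 453.9955; wedge = 151.8444 − 111.4388 = 40.4056.
Deadweight loss = ½ × 453.9955 × 40.4056 = $9171.98.

$9171.98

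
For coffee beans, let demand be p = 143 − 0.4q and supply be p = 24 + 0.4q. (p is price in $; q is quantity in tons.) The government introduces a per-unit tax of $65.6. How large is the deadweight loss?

Competitive equilibrium: 143 − 0.4q = 24 + 0.4q → q* = 148.75, p* = 83.5.
With the tax, the buyer price exceeds the seller price by 65.6: (143 − 0.4q) − (24 + 0.4q) = 65.6 → q' = 66.75.
Δq = 148.75 − 66.75 = 82; the wedge equals the tax, 65.6.
The triangle = ½ × 82 × 65.6 = $2689.60.

$2689.60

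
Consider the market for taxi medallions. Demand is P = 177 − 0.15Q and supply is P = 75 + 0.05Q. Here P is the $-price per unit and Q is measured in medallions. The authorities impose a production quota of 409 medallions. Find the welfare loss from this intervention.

$1020.10

Competitive equilibrium: 177 − 0.15Q = 75 + 0.05Q → Q* = 510, P* = 100.5.
At Q = 409: demand price = 177 − 0.15·409 = 115.65; supply price = 75 + 0.05·409 = 95.45.
ΔQ = 510 − 409 = 101; wedge = 115.65 − 95.45 = 20.2.
Deadweight loss = ½ × 101 × 20.2 = $1020.10.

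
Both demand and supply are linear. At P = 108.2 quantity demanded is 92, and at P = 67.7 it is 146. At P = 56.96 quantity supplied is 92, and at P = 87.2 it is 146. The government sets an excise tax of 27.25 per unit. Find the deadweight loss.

283.42

Demand slope = (67.7 − 108.2)/(146 − 92) = −0.75, so P = 177.2 − 0.75Q.
Supply slope = (87.2 − 56.96)/(146 − 92) = 0.56, so P = 5.44 + 0.56Q.
Competitive equilibrium: 177.2 − 0.75Q = 5.44 + 0.56Q → Q* = 131.1145, P* = 78.8641.
With the tax, the buyer price exceeds the seller price by 27.25: (177.2 − 0.75Q) − (5.44 + 0.56Q) = 27.25 → Q' = 110.313.
ΔQ = 131.1145 − 110.313 = 20.8015; the wedge equals the tax, 27.25.
DWL = ½ × 20.8015 × 27.25 = 283.42.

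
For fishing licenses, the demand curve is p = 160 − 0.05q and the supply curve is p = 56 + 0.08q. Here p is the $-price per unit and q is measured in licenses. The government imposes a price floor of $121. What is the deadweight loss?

Competitive equilibrium: 160 − 0.05q = 56 + 0.08q → q* = 800, p* = 120.
At the floor p = 121, quantity demanded = (160 − 121)/0.05 = 780.
Sellers' marginal cost at q' = 780: 56 + 0.08·780 = 118.4.
Δq = 800 − 780 = 20; wedge = 121 − 118.4 = 2.6.
DWL = ½ × 20 × 2.6 = $26.

$26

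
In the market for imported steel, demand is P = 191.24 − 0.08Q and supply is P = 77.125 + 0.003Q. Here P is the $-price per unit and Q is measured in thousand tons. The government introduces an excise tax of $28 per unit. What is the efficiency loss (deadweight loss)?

$4722.89 thousand

Competitive equilibrium: 191.24 − 0.08Q = 77.125 + 0.003Q → Q* = 1374.8795, P* = 81.2496.
With the tax, the buyer price exceeds the seller price by 28: (191.24 − 0.08Q) − (77.125 + 0.003Q) = 28 → Q' = 1037.5301.
ΔQ = 1374.8795 − 1037.5301 = 337.3494; the wedge equals the tax, 28.
The triangle = ½ × 337.3494 × 28 = $4722.89 thousand.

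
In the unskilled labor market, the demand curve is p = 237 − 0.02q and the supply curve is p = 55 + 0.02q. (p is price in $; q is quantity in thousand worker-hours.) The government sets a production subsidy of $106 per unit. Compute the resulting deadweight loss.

Competitive equilibrium: 237 − 0.02q = 55 + 0.02q → q* = 4550, p* = 146.
The subsidy lowers effective supply by 106: p = 0.02q − 51.
New quantity: 237 − 0.02q = 0.02q − 51 → q' = 7200.
Overproduction Δq = 7200 − 4550 = 2650; wedge = subsidy = 106.
DWL = ½ × 2650 × 106 = $140450 thousand.

$140450 thousand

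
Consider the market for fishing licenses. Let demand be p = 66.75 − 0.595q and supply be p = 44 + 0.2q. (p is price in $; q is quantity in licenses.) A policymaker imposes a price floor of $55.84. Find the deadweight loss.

$42.01

Competitive equilibrium: 66.75 − 0.595q = 44 + 0.2q → q* = 28.6164, p* = 49.7233.
At the floor p = 55.84, quantity demanded = (66.75 − 55.84)/0.595 = 18.3361.
Sellers' marginal cost at q' = 18.3361: 44 + 0.2·18.3361 = 47.6672.
Δq = 28.6164 − 18.3361 = 10.2803; wedge = 55.84 − 47.6672 = 8.1728.
Welfare loss = ½ × 10.2803 × 8.1728 = $42.01.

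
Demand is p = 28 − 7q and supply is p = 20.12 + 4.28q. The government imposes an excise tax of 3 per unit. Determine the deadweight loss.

Competitive equilibrium: 28 − 7q = 20.12 + 4.28q → q* = 0.6986, p* = 23.1099.
With the tax, the buyer price exceeds the seller price by 3: (28 − 7q) − (20.12 + 4.28q) = 3 → q' = 0.4326.
Δq = 0.6986 − 0.4326 = 0.266; the wedge equals the tax, 3.
DWL = ½ × 0.266 × 3 = 0.40.

0.40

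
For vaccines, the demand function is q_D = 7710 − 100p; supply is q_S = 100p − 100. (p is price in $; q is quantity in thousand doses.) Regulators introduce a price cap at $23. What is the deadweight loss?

$25760.25 thousand

In inverse form: demand p = 77.1 − 0.01q, supply p = 1 + 0.01q.
Competitive equilibrium: 77.1 − 0.01q = 1 + 0.01q → q* = 3805, p* = 39.05.
At the ceiling p = 23, quantity supplied = (23 − 1)/0.01 = 2200.
Willingness to pay at q' = 2200: 77.1 − 0.01·2200 = 55.1.
Δq = 3805 − 2200 = 1605; wedge = 55.1 − 23 = 32.1.
DWL = ½ × 1605 × 32.1 = $25760.25 thousand.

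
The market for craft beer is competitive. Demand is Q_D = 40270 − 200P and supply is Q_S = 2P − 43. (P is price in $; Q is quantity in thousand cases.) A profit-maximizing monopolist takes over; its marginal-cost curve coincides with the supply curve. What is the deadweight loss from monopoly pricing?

$3.08 thousand

In inverse form: demand P = 201.35 − 0.005Q, supply P = 21.5 + 0.5Q.
Competitive equilibrium: 201.35 − 0.005Q = 21.5 + 0.5Q → Q* = 356.1386, P* = 199.5693.
Marginal revenue: MR = 201.35 − 0.01Q. Set MR = MC: 201.35 − 0.01Q = 21.5 + 0.5Q → Q_m = 352.6471.
Price P_m = 201.35 − 0.005·352.6471 = 199.5868; MC(Q_m) = 21.5 + 0.5·352.6471 = 197.8236.
Competitive Q* = 356.1386, so ΔQ = 3.4915; wedge = 199.5868 − 197.8236 = 1.7632.
The triangle = ½ × 3.4915 × 1.7632 = $3.08 thousand.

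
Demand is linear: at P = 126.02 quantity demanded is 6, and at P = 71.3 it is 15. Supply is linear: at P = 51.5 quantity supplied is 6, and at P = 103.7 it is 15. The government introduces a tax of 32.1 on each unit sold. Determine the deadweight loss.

43.37

Demand slope = (71.3 − 126.02)/(15 − 6) = −6.08, so P = 162.5 − 6.08Q.
Supply slope = (103.7 − 51.5)/(15 − 6) = 5.8, so P = 16.7 + 5.8Q.
Competitive equilibrium: 162.5 − 6.08Q = 16.7 + 5.8Q → Q* = 12.2727, P* = 87.8818.
With the tax, the buyer price exceeds the seller price by 32.1: (162.5 − 6.08Q) − (16.7 + 5.8Q) = 32.1 → Q' = 9.5707.
ΔQ = 12.2727 − 9.5707 = 2.702; the wedge equals the tax, 32.1.
DWL = ½ × 2.702 × 32.1 = 43.37.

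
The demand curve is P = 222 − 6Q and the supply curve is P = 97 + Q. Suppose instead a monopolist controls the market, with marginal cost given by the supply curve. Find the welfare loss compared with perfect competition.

Competitive equilibrium: 222 − 6Q = 97 + Q → Q* = 17.8571, P* = 114.8571.
Marginal revenue: MR = 222 − 12Q. Set MR = MC: 222 − 12Q = 97 + Q → Q_m = 9.6154.
Price P_m = 222 − 6·9.6154 = 164.3076; MC(Q_m) = 97 + 1·9.6154 = 106.6154.
Competitive Q* = 17.8571, so ΔQ = 8.2417; wedge = 164.3076 − 106.6154 = 57.6922.
Welfare loss = ½ × 8.2417 × 57.6922 = 237.74.

237.74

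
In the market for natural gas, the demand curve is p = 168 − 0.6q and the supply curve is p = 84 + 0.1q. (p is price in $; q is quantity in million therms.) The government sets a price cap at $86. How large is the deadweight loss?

Competitive equilibrium: 168 − 0.6q = 84 + 0.1q → q* = 120, p* = 96.
At the ceiling p = 86, quantity supplied = (86 − 84)/0.1 = 20.
Willingness to pay at q' = 20: 168 − 0.6·20 = 156.
Δq = 120 − 20 = 100; wedge = 156 − 86 = 70.
Deadweight loss = ½ × 100 × 70 = $3500 million.

$3500 million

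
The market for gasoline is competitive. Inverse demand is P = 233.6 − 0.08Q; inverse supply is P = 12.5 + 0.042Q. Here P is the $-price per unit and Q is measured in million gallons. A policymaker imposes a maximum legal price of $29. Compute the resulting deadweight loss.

Competitive equilibrium: 233.6 − 0.08Q = 12.5 + 0.042Q → Q* = 1812.29508, P* = 88.61639.
At the ceiling P = 29, quantity supplied = (29 − 12.5)/0.042 = 392.85714.
Willingness to pay at Q' = 392.85714: 233.6 − 0.08·392.85714 = 202.17143.
ΔQ = 1812.29508 − 392.85714 = 1419.43794; wedge = 202.17143 − 29 = 173.17143.
DWL = ½ × 1419.43794 × 173.17143 = $122903.05 million.

$122903.05 million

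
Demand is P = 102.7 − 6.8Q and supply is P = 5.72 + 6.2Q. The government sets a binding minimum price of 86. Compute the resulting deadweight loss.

Competitive equilibrium: 102.7 − 6.8Q = 5.72 + 6.2Q → Q* = 7.46, P* = 51.972.
At the floor P = 86, quantity demanded = (102.7 − 86)/6.8 = 2.4559.
Sellers' marginal cost at Q' = 2.4559: 5.72 + 6.2·2.4559 = 20.9466.
ΔQ = 7.46 − 2.4559 = 5.0041; wedge = 86 − 20.9466 = 65.0534.
Welfare loss = ½ × 5.0041 × 65.0534 = 162.77.

162.77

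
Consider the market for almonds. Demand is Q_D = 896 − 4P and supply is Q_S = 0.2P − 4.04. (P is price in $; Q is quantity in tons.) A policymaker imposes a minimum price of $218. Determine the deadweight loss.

$576.46

In inverse form: demand P = 224 − 0.25Q, supply P = 20.2 + 5Q.
Competitive equilibrium: 224 − 0.25Q = 20.2 + 5Q → Q* = 38.819, P* = 214.2952.
At the floor P = 218, quantity demanded = (224 − 218)/0.25 = 24.
Sellers' marginal cost at Q' = 24: 20.2 + 5·24 = 140.2.
ΔQ = 38.819 − 24 = 14.819; wedge = 218 − 140.2 = 77.8.
DWL = ½ × 14.819 × 77.8 = $576.46.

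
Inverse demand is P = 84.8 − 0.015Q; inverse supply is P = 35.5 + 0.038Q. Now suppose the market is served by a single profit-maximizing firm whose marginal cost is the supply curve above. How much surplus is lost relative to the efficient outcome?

Competitive equilibrium: 84.8 − 0.015Q = 35.5 + 0.038Q → Q* = 930.1887, P* = 70.8472.
Marginal revenue: MR = 84.8 − 0.03Q. Set MR = MC: 84.8 − 0.03Q = 35.5 + 0.038Q → Q_m = 725.
Price P_m = 84.8 − 0.015·725 = 73.925; MC(Q_m) = 35.5 + 0.038·725 = 63.05.
Competitive Q* = 930.1887, so ΔQ = 205.1887; wedge = 73.925 − 63.05 = 10.875.
Deadweight loss = ½ × 205.1887 × 10.875 = 1115.71.

1115.71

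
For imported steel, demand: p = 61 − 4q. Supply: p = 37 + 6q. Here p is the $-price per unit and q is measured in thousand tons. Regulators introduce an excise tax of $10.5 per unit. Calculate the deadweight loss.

$5.51 thousand

Competitive equilibrium: 61 − 4q = 37 + 6q → q* = 2.4, p* = 51.4.
With the tax, the buyer price exceeds the seller price by 10.5: (61 − 4q) − (37 + 6q) = 10.5 → q' = 1.35.
Δq = 2.4 − 1.35 = 1.05; the wedge equals the tax, 10.5.
The triangle = ½ × 1.05 × 10.5 = $5.51 thousand.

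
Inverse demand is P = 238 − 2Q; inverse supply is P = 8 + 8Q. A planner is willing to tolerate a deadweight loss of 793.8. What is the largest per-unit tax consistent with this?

126

Competitive equilibrium: 238 − 2Q = 8 + 8Q → Q* = 23, P* = 192.
A tax t gives ΔQ = t/10 and wedge t, so DWL = t²/20.
t²/20 = 793.8 → t² = 15876 → t = 126.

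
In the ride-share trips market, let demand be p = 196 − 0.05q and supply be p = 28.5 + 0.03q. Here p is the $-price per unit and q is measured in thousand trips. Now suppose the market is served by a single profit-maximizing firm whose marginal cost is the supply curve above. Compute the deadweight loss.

Competitive equilibrium: 196 − 0.05q = 28.5 + 0.03q → q* = 2093.75, p* = 91.3125.
Marginal revenue: MR = 196 − 0.1q. Set MR = MC: 196 − 0.1q = 28.5 + 0.03q → q_m = 1288.46154.
Price p_m = 196 − 0.05·1288.46154 = 131.57692; MC(q_m) = 28.5 + 0.03·1288.46154 = 67.15385.
Competitive q* = 2093.75, so Δq = 805.28846; wedge = 131.57692 − 67.15385 = 64.42307.
Welfare loss = ½ × 805.28846 × 64.42307 = $25939.58 thousand.

$25939.58 thousand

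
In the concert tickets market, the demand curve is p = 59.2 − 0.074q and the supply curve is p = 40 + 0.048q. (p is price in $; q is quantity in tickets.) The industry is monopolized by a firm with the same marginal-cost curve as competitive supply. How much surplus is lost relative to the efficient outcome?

$215.36

Competitive equilibrium: 59.2 − 0.074q = 40 + 0.048q → q* = 157.377, p* = 47.5541.
Marginal revenue: MR = 59.2 − 0.148q. Set MR = MC: 59.2 − 0.148q = 40 + 0.048q → q_m = 97.9592.
Price p_m = 59.2 − 0.074·97.9592 = 51.951; MC(q_m) = 40 + 0.048·97.9592 = 44.702.
Competitive q* = 157.377, so Δq = 59.4178; wedge = 51.951 − 44.702 = 7.249.
Deadweight loss = ½ × 59.4178 × 7.249 = $215.36.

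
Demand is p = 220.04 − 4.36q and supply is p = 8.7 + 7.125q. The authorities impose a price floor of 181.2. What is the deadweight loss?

517.51

Competitive equilibrium: 220.04 − 4.36q = 8.7 + 7.125q → q* = 18.4014, p* = 139.8099.
At the floor p = 181.2, quantity demanded = (220.04 − 181.2)/4.36 = 8.9083.
Sellers' marginal cost at q' = 8.9083: 8.7 + 7.125·8.9083 = 72.1716.
Δq = 18.4014 − 8.9083 = 9.4931; wedge = 181.2 − 72.1716 = 109.0284.
Welfare loss = ½ × 9.4931 × 109.0284 = 517.51.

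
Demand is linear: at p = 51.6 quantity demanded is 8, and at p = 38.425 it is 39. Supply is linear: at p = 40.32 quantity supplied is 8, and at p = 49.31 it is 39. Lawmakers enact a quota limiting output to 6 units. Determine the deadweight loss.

112.97

Demand slope = (38.425 − 51.6)/(39 − 8) = −0.425, so p = 55 − 0.425q.
Supply slope = (49.31 − 40.32)/(39 − 8) = 0.29, so p = 38 + 0.29q.
Competitive equilibrium: 55 − 0.425q = 38 + 0.29q → q* = 23.7762, p* = 44.8951.
At q = 6: demand price = 55 − 0.425·6 = 52.45; supply price = 38 + 0.29·6 = 39.74.
Δq = 23.7762 − 6 = 17.7762; wedge = 52.45 − 39.74 = 12.71.
Welfare loss = ½ × 17.7762 × 12.71 = 112.97.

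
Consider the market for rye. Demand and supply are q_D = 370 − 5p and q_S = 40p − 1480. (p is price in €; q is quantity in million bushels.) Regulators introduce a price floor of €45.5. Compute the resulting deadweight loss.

€54.18 million

In inverse form: demand p = 74 − 0.2q, supply p = 37 + 0.025q.
Competitive equilibrium: 74 − 0.2q = 37 + 0.025q → q* = 164.4444, p* = 41.1111.
At the floor p = 45.5, quantity demanded = (74 − 45.5)/0.2 = 142.5.
Sellers' marginal cost at q' = 142.5: 37 + 0.025·142.5 = 40.5625.
Δq = 164.4444 − 142.5 = 21.9444; wedge = 45.5 − 40.5625 = 4.9375.
DWL = ½ × 21.9444 × 4.9375 = €54.18 million.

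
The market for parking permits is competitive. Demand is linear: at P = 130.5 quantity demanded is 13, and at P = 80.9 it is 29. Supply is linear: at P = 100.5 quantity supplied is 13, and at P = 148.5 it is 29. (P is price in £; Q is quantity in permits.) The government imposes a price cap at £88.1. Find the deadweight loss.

Demand slope = (80.9 − 130.5)/(29 − 13) = −3.1, so P = 170.8 − 3.1Q.
Supply slope = (148.5 − 100.5)/(29 − 13) = 3, so P = 61.5 + 3Q.
Competitive equilibrium: 170.8 − 3.1Q = 61.5 + 3Q → Q* = 17.918, P* = 115.2541.
At the ceiling P = 88.1, quantity supplied = (88.1 − 61.5)/3 = 8.8667.
Willingness to pay at Q' = 8.8667: 170.8 − 3.1·8.8667 = 143.3132.
ΔQ = 17.918 − 8.8667 = 9.0513; wedge = 143.3132 − 88.1 = 55.2132.
DWL = ½ × 9.0513 × 55.2132 = £249.88.

£249.88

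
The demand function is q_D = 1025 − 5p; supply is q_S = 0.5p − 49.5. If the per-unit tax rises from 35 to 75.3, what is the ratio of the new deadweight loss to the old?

4.629

In inverse form: demand p = 205 − 0.2q, supply p = 99 + 2q.
Competitive equilibrium: 205 − 0.2q = 99 + 2q → q* = 48.1818, p* = 195.3636.
For a per-unit tax t: Δq = t/2.2, so DWL = ½·t·(t/2.2) = t²/4.4.
At t = 35: DWL = 278.409. At t = 75.3: DWL = 1288.657.
Ratio = (75.3/35)² = 4.629.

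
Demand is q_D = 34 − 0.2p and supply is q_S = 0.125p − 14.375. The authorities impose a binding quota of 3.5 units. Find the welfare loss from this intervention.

In inverse form: demand p = 170 − 5q, supply p = 115 + 8q.
Competitive equilibrium: 170 − 5q = 115 + 8q → q* = 4.2308, p* = 148.8462.
At q = 3.5: demand price = 170 − 5·3.5 = 152.5; supply price = 115 + 8·3.5 = 143.
Δq = 4.2308 − 3.5 = 0.7308; wedge = 152.5 − 143 = 9.5.
Deadweight loss = ½ × 0.7308 × 9.5 = 3.47.

3.47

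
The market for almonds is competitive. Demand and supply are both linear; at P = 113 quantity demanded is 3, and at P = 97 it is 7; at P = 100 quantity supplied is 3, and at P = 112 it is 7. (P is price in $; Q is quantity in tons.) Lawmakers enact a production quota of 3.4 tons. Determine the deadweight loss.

Demand slope = (97 − 113)/(7 − 3) = −4, so P = 125 − 4Q.
Supply slope = (112 − 100)/(7 − 3) = 3, so P = 91 + 3Q.
Competitive equilibrium: 125 − 4Q = 91 + 3Q → Q* = 4.8571, P* = 105.5714.
At Q = 3.4: demand price = 125 − 4·3.4 = 111.4; supply price = 91 + 3·3.4 = 101.2.
ΔQ = 4.8571 − 3.4 = 1.4571; wedge = 111.4 − 101.2 = 10.2.
The triangle = ½ × 1.4571 × 10.2 = $7.43.

$7.43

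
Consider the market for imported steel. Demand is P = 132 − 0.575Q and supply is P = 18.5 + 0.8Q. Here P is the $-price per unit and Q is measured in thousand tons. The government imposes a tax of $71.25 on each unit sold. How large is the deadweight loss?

$1846.02 thousand

Competitive equilibrium: 132 − 0.575Q = 18.5 + 0.8Q → Q* = 82.5455, P* = 84.5364.
With the tax, the buyer price exceeds the seller price by 71.25: (132 − 0.575Q) − (18.5 + 0.8Q) = 71.25 → Q' = 30.7273.
ΔQ = 82.5455 − 30.7273 = 51.8182; the wedge equals the tax, 71.25.
DWL = ½ × 51.8182 × 71.25 = $1846.02 thousand.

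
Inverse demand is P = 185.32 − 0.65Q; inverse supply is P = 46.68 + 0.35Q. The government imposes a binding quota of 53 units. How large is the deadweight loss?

Competitive equilibrium: 185.32 − 0.65Q = 46.68 + 0.35Q → Q* = 138.64, P* = 95.204.
At Q = 53: demand price = 185.32 − 0.65·53 = 150.87; supply price = 46.68 + 0.35·53 = 65.23.
ΔQ = 138.64 − 53 = 85.64; wedge = 150.87 − 65.23 = 85.64.
Welfare loss = ½ × 85.64 × 85.64 = 3667.10.

3667.10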